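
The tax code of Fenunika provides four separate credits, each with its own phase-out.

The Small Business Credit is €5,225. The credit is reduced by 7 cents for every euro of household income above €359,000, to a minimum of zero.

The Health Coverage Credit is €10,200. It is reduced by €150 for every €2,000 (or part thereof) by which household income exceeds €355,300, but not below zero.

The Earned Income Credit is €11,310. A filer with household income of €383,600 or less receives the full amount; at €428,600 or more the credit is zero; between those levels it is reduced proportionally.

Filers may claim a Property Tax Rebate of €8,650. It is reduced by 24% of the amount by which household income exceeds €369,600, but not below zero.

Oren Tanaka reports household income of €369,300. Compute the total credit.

€33,614

Small Business Credit: 7% of the €10,300 excess over €359,000 is €721; credit = €5,225 − €721 = €4,504.
Health Coverage Credit: income exceeds €355,300 by €14,000, which is 7 full-or-partial €2,000 increments; reduction = 7 × €150 = €1,050, leaving €9,150.
Earned Income Credit: €369,300 is at or below the €383,600 threshold, so the full €11,310 applies.
Property Tax Rebate: €369,300 is at or below the €369,600 threshold, so the full €8,650 applies.
Total: €4,504 + €9,150 + €11,310 + €8,650 = €33,614.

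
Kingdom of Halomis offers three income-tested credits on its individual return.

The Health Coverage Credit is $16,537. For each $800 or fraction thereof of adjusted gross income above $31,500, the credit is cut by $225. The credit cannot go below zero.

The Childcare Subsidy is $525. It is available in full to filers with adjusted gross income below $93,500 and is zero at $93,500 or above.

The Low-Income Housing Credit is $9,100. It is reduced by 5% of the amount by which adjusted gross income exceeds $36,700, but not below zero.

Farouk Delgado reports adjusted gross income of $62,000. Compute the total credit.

$16,122

Health Coverage Credit: income exceeds $31,500 by $30,500, which is 39 full-or-partial $800 increments; reduction = 39 × $225 = $8,775, leaving $7,762.
Childcare Subsidy: $62,000 is below the $93,500 cutoff, so the full $525 applies.
Low-Income Housing Credit: 5% of the $25,300 excess over $36,700 is $1,265; credit = $9,100 − $1,265 = $7,835.
Total: $7,762 + $525 + $7,835 = $16,122.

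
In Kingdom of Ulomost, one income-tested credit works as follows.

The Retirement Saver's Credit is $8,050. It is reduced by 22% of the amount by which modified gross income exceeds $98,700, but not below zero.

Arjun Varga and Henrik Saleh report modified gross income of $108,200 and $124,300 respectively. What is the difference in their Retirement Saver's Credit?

$3,542

Arjun ($108,200): Retirement Saver's Credit: 22% of the $9,500 excess over $98,700 is $2,090; credit = $8,050 − $2,090 = $5,960.
Henrik ($124,300): Retirement Saver's Credit: 22% of the $25,600 excess over $98,700 is $5,632; credit = $8,050 − $5,632 = $2,418.
Difference: |$5,960 − $2,418| = $3,542.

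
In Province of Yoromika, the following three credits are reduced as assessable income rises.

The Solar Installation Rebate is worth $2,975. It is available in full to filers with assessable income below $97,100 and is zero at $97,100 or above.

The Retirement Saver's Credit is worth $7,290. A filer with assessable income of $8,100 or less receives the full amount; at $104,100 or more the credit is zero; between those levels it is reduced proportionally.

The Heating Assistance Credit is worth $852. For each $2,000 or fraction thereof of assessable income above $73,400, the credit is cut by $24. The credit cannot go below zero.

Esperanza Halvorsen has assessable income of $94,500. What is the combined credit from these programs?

$4,292

Solar Installation Rebate: $94,500 is below the $97,100 cutoff, so the full $2,975 applies.
Retirement Saver's Credit: $94,500 is $86,400 into a $96,000 phase-out range, leaving 9,600/96,000 of the credit: $7,290 × 9,600/96,000 = $729.
Heating Assistance Credit: income exceeds $73,400 by $21,100, which is 11 full-or-partial $2,000 increments; reduction = 11 × $24 = $264, leaving $588.
Total: $2,975 + $729 + $588 = $4,292.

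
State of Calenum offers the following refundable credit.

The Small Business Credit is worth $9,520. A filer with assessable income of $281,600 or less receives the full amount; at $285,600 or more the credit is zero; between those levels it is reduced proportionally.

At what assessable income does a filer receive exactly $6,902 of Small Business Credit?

$282,700

$6,902 is 6,902/9,520 of the full $9,520, so 2,618/9,520 of the $4,000 range has been used: income = $281,600 + $4,000 × 2,618/9,520 = $282,700.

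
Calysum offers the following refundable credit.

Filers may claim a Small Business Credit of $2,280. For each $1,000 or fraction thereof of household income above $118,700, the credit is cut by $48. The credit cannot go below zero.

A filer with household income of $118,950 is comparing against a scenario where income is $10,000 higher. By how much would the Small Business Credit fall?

At $118,950 — income exceeds $118,700 by $250, which is 1 full-or-partial $1,000 increment; reduction = 1 × $48 = $48, leaving $2,232.
At $128,950 — income exceeds $118,700 by $10,250, which is 11 full-or-partial $1,000 increments; reduction = 11 × $48 = $528, leaving $1,752.
Lost: $2,232 − $1,752 = $480.

$480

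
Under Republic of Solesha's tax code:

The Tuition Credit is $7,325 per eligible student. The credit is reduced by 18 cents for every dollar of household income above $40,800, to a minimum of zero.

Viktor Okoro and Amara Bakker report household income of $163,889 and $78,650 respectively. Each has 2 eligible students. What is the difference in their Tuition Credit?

Viktor ($163,889): Tuition Credit: base = 2 × $7,325 = $14,650. 18% of the $123,089 excess over $40,800 is $22,156.02 ≥ base, so the credit is $0.
Amara ($78,650): Tuition Credit: base = 2 × $7,325 = $14,650. 18% of the $37,850 excess over $40,800 is $6,813; credit = $14,650 − $6,813 = $7,837.
Difference: |$0 − $7,837| = $7,837.

$7,837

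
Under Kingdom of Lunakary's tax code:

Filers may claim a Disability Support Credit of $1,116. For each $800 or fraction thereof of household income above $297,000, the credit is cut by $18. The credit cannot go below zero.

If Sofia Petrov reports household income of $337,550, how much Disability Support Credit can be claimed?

Disability Support Credit: income exceeds $297,000 by $40,550, which is 51 full-or-partial $800 increments; reduction = 51 × $18 = $918, leaving $198.

$198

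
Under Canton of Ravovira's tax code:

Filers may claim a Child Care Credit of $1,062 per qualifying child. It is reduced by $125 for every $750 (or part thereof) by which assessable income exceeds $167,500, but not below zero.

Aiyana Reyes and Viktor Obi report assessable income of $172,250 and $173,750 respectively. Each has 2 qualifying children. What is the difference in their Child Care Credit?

$250

Aiyana ($172,250): Child Care Credit: base = 2 × $1,062 = $2,124. income exceeds $167,500 by $4,750, which is 7 full-or-partial $750 increments; reduction = 7 × $125 = $875, leaving $1,249.
Viktor ($173,750): Child Care Credit: base = 2 × $1,062 = $2,124. income exceeds $167,500 by $6,250, which is 9 full-or-partial $750 increments; reduction = 9 × $125 = $1,125, leaving $999.
Difference: |$1,249 − $999| = $250.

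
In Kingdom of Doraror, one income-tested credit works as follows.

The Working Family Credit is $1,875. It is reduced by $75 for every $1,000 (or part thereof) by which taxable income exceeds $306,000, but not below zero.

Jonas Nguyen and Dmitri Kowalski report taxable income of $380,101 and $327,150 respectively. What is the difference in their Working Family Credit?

Jonas ($380,101): Working Family Credit: income exceeds $306,000 by $74,101 → 75 increments × $75 = $5,625 ≥ base, so the credit is $0.
Dmitri ($327,150): Working Family Credit: income exceeds $306,000 by $21,150, which is 22 full-or-partial $1,000 increments; reduction = 22 × $75 = $1,650, leaving $225.
Difference: |$0 − $225| = $225.

$225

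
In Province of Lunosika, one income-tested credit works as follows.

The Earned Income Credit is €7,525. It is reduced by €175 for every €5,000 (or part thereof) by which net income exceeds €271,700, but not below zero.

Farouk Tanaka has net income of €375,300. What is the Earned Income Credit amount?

€3,850

Earned Income Credit: income exceeds €271,700 by €103,600, which is 21 full-or-partial €5,000 increments; reduction = 21 × €175 = €3,675, leaving €3,850.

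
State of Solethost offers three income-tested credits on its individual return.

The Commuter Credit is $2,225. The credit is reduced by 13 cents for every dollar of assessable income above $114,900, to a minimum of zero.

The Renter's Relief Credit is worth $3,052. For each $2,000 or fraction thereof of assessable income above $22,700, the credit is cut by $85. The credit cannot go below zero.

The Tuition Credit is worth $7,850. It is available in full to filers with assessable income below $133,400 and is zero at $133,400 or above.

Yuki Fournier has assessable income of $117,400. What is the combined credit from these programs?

Commuter Credit: 13% of the $2,500 excess over $114,900 is $325; credit = $2,225 − $325 = $1,900.
Renter's Relief Credit: income exceeds $22,700 by $94,700 → 48 increments × $85 = $4,080 ≥ base, so the credit is $0.
Tuition Credit: $117,400 is below the $133,400 cutoff, so the full $7,850 applies.
Total: $1,900 + $0 + $7,850 = $9,750.

$9,750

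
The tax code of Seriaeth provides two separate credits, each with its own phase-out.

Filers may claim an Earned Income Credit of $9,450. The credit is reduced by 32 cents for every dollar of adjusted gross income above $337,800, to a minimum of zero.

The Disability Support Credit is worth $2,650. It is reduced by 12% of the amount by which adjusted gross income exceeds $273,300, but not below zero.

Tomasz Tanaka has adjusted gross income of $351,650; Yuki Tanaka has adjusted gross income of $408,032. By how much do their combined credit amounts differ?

$5,018

Tomasz ($351,650): Earned Income Credit: 32% of the $13,850 excess over $337,800 is $4,432; credit = $9,450 − $4,432 = $5,018. Disability Support Credit: 12% of the $78,350 excess over $273,300 is $9,402 ≥ base, so the credit is $0. total $5,018 + $0 = $5,018
Yuki ($408,032): Earned Income Credit: 32% of the $70,232 excess over $337,800 is $22,474.24 ≥ base, so the credit is $0. Disability Support Credit: 12% of the $134,732 excess over $273,300 is $16,167.84 ≥ base, so the credit is $0. total $0 + $0 = $0
Difference: |$5,018 − $0| = $5,018.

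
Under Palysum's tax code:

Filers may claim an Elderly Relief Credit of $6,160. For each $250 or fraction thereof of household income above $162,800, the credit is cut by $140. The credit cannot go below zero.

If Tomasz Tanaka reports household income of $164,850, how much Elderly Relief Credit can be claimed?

Elderly Relief Credit: income exceeds $162,800 by $2,050, which is 9 full-or-partial $250 increments; reduction = 9 × $140 = $1,260, leaving $4,900.

$4,900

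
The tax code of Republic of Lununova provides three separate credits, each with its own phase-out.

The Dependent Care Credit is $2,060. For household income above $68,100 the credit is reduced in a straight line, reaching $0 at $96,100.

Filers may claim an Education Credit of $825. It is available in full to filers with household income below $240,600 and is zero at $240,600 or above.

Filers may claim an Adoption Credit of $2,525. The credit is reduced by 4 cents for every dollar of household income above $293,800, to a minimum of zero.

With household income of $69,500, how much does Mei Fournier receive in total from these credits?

$5,307

Dependent Care Credit: $69,500 is $1,400 into a $28,000 phase-out range, leaving 26,600/28,000 of the credit: $2,060 × 26,600/28,000 = $1,957.
Education Credit: $69,500 is below the $240,600 cutoff, so the full $825 applies.
Adoption Credit: $69,500 is at or below the $293,800 threshold, so the full $2,525 applies.
Total: $1,957 + $825 + $2,525 = $5,307.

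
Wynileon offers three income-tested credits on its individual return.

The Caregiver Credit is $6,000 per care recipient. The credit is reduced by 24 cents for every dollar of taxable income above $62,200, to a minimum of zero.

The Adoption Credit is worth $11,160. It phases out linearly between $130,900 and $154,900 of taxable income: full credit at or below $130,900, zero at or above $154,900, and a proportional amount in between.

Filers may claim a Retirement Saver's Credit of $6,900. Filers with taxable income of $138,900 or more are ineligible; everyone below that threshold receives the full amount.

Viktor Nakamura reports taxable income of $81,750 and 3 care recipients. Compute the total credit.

$31,368

Caregiver Credit: base = 3 × $6,000 = $18,000. 24% of the $19,550 excess over $62,200 is $4,692; credit = $18,000 − $4,692 = $13,308.
Adoption Credit: $81,750 is at or below the $130,900 threshold, so the full $11,160 applies.
Retirement Saver's Credit: $81,750 is below the $138,900 cutoff, so the full $6,900 applies.
Total: $13,308 + $11,160 + $6,900 = $31,368.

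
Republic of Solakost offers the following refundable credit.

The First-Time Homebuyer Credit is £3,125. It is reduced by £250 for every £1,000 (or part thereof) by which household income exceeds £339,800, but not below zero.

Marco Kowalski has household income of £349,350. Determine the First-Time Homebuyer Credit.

£625

First-Time Homebuyer Credit: income exceeds £339,800 by £9,550, which is 10 full-or-partial £1,000 increments; reduction = 10 × £250 = £2,500, leaving £625.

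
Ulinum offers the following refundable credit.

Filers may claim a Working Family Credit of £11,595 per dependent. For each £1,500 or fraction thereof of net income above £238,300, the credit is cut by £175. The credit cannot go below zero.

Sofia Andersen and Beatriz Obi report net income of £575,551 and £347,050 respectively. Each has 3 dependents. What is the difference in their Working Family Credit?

£22,010

Sofia (£575,551): Working Family Credit: base = 3 × £11,595 = £34,785. income exceeds £238,300 by £337,251 → 225 increments × £175 = £39,375 ≥ base, so the credit is £0.
Beatriz (£347,050): Working Family Credit: base = 3 × £11,595 = £34,785. income exceeds £238,300 by £108,750, which is 73 full-or-partial £1,500 increments; reduction = 73 × £175 = £12,775, leaving £22,010.
Difference: |£0 − £22,010| = £22,010.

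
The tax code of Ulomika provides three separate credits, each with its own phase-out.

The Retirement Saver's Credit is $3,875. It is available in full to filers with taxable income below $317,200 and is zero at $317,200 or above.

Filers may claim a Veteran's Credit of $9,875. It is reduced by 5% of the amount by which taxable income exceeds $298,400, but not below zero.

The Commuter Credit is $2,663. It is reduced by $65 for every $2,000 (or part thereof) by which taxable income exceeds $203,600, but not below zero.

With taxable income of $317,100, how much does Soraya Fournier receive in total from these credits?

$12,815

Retirement Saver's Credit: $317,100 is below the $317,200 cutoff, so the full $3,875 applies.
Veteran's Credit: 5% of the $18,700 excess over $298,400 is $935; credit = $9,875 − $935 = $8,940.
Commuter Credit: income exceeds $203,600 by $113,500 → 57 increments × $65 = $3,705 ≥ base, so the credit is $0.
Total: $3,875 + $8,940 + $0 = $12,815.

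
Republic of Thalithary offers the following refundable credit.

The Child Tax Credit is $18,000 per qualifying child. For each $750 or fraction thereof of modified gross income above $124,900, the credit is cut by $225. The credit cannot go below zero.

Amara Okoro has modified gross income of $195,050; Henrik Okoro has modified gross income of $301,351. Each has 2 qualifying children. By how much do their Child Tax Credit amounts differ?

Amara ($195,050): Child Tax Credit: base = 2 × $18,000 = $36,000. income exceeds $124,900 by $70,150, which is 94 full-or-partial $750 increments; reduction = 94 × $225 = $21,150, leaving $14,850.
Henrik ($301,351): Child Tax Credit: base = 2 × $18,000 = $36,000. income exceeds $124,900 by $176,451 → 236 increments × $225 = $53,100 ≥ base, so the credit is $0.
Difference: |$14,850 − $0| = $14,850.

$14,850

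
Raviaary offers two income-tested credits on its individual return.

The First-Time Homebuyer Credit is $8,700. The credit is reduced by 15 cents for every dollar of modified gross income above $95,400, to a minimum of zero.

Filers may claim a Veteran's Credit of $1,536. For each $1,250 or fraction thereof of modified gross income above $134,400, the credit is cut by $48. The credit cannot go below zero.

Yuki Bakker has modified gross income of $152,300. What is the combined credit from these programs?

$981

First-Time Homebuyer Credit: 15% of the $56,900 excess over $95,400 is $8,535; credit = $8,700 − $8,535 = $165.
Veteran's Credit: income exceeds $134,400 by $17,900, which is 15 full-or-partial $1,250 increments; reduction = 15 × $48 = $720, leaving $816.
Total: $165 + $816 = $981.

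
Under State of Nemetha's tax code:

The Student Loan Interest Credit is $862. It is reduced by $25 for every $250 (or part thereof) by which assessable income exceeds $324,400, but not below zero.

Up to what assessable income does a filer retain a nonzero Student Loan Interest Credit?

After 34 increments the reduction is 34 × $25 = $850, leaving $12; one more increment wipes it out. Increment 34 ends at excess 34 × $250 = $8,500, so the highest qualifying income is $324,400 + $8,500 = $332,900.

$332,900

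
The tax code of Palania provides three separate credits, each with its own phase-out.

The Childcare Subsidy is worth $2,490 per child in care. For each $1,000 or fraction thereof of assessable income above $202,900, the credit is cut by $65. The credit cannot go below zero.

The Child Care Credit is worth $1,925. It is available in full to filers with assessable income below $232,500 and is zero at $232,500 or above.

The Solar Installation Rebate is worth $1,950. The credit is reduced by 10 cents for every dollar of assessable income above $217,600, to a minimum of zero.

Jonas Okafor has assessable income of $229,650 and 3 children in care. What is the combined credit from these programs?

Childcare Subsidy: base = 3 × $2,490 = $7,470. income exceeds $202,900 by $26,750, which is 27 full-or-partial $1,000 increments; reduction = 27 × $65 = $1,755, leaving $5,715.
Child Care Credit: $229,650 is below the $232,500 cutoff, so the full $1,925 applies.
Solar Installation Rebate: 10% of the $12,050 excess over $217,600 is $1,205; credit = $1,950 − $1,205 = $745.
Total: $5,715 + $1,925 + $745 = $8,385.

$8,385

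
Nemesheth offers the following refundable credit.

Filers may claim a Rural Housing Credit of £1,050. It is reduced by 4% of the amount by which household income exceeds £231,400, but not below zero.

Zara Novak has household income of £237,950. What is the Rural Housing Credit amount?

Rural Housing Credit: 4% of the £6,550 excess over £231,400 is £262; credit = £1,050 − £262 = £788.

£788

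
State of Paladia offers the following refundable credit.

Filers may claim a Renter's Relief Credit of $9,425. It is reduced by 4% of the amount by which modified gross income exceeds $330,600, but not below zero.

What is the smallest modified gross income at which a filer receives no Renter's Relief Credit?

The credit falls by 4% of each dollar above $330,600, so it reaches zero when the excess is $9,425 / 4% = $235,625: income = $330,600 + $235,625 = $566,225.

$566,225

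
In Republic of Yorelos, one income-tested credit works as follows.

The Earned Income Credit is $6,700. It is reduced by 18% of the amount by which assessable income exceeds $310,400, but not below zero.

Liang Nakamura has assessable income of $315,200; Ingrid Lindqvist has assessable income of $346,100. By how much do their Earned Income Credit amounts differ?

Liang ($315,200): Earned Income Credit: 18% of the $4,800 excess over $310,400 is $864; credit = $6,700 − $864 = $5,836.
Ingrid ($346,100): Earned Income Credit: 18% of the $35,700 excess over $310,400 is $6,426; credit = $6,700 − $6,426 = $274.
Difference: |$5,836 − $274| = $5,562.

$5,562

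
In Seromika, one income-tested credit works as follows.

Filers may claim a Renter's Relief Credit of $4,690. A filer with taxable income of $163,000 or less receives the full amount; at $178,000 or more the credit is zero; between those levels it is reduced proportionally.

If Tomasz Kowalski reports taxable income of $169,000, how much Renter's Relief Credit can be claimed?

Renter's Relief Credit: $169,000 is $6,000 into a $15,000 phase-out range, leaving 9,000/15,000 of the credit: $4,690 × 9,000/15,000 = $2,814.

$2,814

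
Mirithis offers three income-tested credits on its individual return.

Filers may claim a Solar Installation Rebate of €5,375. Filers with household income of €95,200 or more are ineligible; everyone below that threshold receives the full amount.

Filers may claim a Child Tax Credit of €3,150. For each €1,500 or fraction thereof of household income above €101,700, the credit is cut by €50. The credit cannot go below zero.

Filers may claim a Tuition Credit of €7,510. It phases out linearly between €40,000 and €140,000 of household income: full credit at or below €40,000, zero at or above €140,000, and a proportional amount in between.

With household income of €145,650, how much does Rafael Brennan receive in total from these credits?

€1,650

Solar Installation Rebate: €145,650 meets or exceeds the €95,200 cutoff, so the credit is €0.
Child Tax Credit: income exceeds €101,700 by €43,950, which is 30 full-or-partial €1,500 increments; reduction = 30 × €50 = €1,500, leaving €1,650.
Tuition Credit: €145,650 is at or above €140,000, so the credit is €0.
Total: €0 + €1,650 + €0 = €1,650.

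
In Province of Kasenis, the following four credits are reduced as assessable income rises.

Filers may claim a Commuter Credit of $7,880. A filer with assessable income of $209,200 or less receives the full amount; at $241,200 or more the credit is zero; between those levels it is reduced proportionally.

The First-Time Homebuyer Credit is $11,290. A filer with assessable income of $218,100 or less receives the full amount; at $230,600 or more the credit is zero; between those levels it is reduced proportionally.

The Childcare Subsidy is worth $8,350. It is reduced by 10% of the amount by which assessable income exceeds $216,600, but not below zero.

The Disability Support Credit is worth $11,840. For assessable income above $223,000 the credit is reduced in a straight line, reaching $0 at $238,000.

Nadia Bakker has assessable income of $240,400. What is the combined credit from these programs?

Commuter Credit: $240,400 is $31,200 into a $32,000 phase-out range, leaving 800/32,000 of the credit: $7,880 × 800/32,000 = $197.
First-Time Homebuyer Credit: $240,400 is at or above $230,600, so the credit is $0.
Childcare Subsidy: 10% of the $23,800 excess over $216,600 is $2,380; credit = $8,350 − $2,380 = $5,970.
Disability Support Credit: $240,400 is at or above $238,000, so the credit is $0.
Total: $197 + $0 + $5,970 + $0 = $6,167.

$6,167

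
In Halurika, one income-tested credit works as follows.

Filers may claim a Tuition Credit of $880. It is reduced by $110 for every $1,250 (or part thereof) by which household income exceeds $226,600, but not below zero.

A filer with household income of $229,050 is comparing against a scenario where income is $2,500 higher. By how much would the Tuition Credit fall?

$220

At $229,050 — income exceeds $226,600 by $2,450, which is 2 full-or-partial $1,250 increments; reduction = 2 × $110 = $220, leaving $660.
At $231,550 — income exceeds $226,600 by $4,950, which is 4 full-or-partial $1,250 increments; reduction = 4 × $110 = $440, leaving $440.
Lost: $660 − $440 = $220.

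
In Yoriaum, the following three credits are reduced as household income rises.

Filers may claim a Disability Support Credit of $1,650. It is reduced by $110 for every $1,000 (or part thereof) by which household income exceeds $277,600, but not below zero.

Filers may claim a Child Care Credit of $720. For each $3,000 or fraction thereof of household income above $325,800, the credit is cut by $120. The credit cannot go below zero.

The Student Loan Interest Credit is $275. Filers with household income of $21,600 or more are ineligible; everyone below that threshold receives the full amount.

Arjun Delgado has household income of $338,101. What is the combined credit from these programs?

$120

Disability Support Credit: income exceeds $277,600 by $60,501 → 61 increments × $110 = $6,710 ≥ base, so the credit is $0.
Child Care Credit: income exceeds $325,800 by $12,301, which is 5 full-or-partial $3,000 increments; reduction = 5 × $120 = $600, leaving $120.
Student Loan Interest Credit: $338,101 meets or exceeds the $21,600 cutoff, so the credit is $0.
Total: $0 + $120 + $0 = $120.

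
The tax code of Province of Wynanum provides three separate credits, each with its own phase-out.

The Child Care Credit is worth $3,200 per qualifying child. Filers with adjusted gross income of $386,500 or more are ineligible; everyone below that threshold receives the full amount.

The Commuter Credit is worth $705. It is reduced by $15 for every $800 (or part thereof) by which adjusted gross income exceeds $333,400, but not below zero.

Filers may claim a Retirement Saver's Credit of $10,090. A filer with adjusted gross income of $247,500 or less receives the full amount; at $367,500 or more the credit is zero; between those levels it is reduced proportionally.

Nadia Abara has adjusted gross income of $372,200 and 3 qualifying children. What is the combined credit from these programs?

Child Care Credit: base = 3 × $3,200 = $9,600. $372,200 is below the $386,500 cutoff, so the full $9,600 applies.
Commuter Credit: income exceeds $333,400 by $38,800 → 49 increments × $15 = $735 ≥ base, so the credit is $0.
Retirement Saver's Credit: $372,200 is at or above $367,500, so the credit is $0.
Total: $9,600 + $0 + $0 = $9,600.

$9,600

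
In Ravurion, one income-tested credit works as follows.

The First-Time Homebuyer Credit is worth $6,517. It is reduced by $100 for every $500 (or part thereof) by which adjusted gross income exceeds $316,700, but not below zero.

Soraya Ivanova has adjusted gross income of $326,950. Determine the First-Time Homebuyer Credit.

First-Time Homebuyer Credit: income exceeds $316,700 by $10,250, which is 21 full-or-partial $500 increments; reduction = 21 × $100 = $2,100, leaving $4,417.

$4,417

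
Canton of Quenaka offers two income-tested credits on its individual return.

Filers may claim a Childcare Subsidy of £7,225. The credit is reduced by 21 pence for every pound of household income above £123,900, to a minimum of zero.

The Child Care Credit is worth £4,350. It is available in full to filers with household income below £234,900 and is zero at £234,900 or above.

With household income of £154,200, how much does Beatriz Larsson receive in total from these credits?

Childcare Subsidy: 21% of the £30,300 excess over £123,900 is £6,363; credit = £7,225 − £6,363 = £862.
Child Care Credit: £154,200 is below the £234,900 cutoff, so the full £4,350 applies.
Total: £862 + £4,350 = £5,212.

£5,212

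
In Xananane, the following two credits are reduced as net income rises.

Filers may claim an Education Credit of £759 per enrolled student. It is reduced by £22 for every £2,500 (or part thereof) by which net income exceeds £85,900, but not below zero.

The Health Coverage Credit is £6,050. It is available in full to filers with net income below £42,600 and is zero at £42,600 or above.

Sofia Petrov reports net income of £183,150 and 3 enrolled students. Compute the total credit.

£1,419

Education Credit: base = 3 × £759 = £2,277. income exceeds £85,900 by £97,250, which is 39 full-or-partial £2,500 increments; reduction = 39 × £22 = £858, leaving £1,419.
Health Coverage Credit: £183,150 meets or exceeds the £42,600 cutoff, so the credit is £0.
Total: £1,419 + £0 = £1,419.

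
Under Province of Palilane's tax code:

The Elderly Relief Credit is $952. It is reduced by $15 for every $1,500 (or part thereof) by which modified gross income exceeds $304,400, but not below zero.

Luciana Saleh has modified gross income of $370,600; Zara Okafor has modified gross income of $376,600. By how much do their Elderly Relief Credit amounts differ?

Luciana ($370,600): Elderly Relief Credit: income exceeds $304,400 by $66,200, which is 45 full-or-partial $1,500 increments; reduction = 45 × $15 = $675, leaving $277.
Zara ($376,600): Elderly Relief Credit: income exceeds $304,400 by $72,200, which is 49 full-or-partial $1,500 increments; reduction = 49 × $15 = $735, leaving $217.
Difference: |$277 − $217| = $60.

$60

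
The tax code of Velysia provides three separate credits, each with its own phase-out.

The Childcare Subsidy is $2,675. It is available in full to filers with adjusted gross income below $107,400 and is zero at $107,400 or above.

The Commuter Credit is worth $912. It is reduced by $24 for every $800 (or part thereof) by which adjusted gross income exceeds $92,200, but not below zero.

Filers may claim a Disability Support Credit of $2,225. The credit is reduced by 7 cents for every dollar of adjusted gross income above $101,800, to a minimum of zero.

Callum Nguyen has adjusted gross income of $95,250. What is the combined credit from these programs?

Childcare Subsidy: $95,250 is below the $107,400 cutoff, so the full $2,675 applies.
Commuter Credit: income exceeds $92,200 by $3,050, which is 4 full-or-partial $800 increments; reduction = 4 × $24 = $96, leaving $816.
Disability Support Credit: $95,250 is at or below the $101,800 threshold, so the full $2,225 applies.
Total: $2,675 + $816 + $2,225 = $5,716.

$5,716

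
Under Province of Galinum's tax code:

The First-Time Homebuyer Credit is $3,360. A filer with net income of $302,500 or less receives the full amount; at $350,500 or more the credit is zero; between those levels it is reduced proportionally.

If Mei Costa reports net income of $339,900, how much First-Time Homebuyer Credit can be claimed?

First-Time Homebuyer Credit: $339,900 is $37,400 into a $48,000 phase-out range, leaving 10,600/48,000 of the credit: $3,360 × 10,600/48,000 = $742.

$742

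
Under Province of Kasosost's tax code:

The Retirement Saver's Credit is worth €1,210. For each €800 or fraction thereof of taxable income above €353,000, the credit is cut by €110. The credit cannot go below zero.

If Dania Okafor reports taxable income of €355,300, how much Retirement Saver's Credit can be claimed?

€880

Retirement Saver's Credit: income exceeds €353,000 by €2,300, which is 3 full-or-partial €800 increments; reduction = 3 × €110 = €330, leaving €880.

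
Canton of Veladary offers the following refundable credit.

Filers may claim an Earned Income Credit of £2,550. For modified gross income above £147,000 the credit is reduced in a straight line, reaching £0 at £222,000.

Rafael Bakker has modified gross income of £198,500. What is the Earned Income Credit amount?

£799

Earned Income Credit: £198,500 is £51,500 into a £75,000 phase-out range, leaving 23,500/75,000 of the credit: £2,550 × 23,500/75,000 = £799.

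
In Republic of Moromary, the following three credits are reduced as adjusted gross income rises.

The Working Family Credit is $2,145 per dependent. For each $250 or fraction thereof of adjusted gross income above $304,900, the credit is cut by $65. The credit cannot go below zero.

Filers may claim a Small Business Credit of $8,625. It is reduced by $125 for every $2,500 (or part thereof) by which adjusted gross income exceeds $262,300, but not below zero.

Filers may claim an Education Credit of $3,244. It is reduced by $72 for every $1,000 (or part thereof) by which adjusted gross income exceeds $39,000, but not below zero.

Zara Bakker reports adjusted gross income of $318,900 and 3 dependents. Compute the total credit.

Working Family Credit: base = 3 × $2,145 = $6,435. income exceeds $304,900 by $14,000, which is 56 full-or-partial $250 increments; reduction = 56 × $65 = $3,640, leaving $2,795.
Small Business Credit: income exceeds $262,300 by $56,600, which is 23 full-or-partial $2,500 increments; reduction = 23 × $125 = $2,875, leaving $5,750.
Education Credit: income exceeds $39,000 by $279,900 → 280 increments × $72 = $20,160 ≥ base, so the credit is $0.
Total: $2,795 + $5,750 + $0 = $8,545.

$8,545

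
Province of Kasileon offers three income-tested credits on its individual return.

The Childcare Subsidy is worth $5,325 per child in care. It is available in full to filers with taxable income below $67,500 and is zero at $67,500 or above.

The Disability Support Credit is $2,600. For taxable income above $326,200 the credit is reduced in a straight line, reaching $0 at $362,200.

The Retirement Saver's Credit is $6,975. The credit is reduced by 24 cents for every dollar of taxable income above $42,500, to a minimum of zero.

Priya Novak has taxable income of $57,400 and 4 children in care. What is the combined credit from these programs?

$27,299

Childcare Subsidy: base = 4 × $5,325 = $21,300. $57,400 is below the $67,500 cutoff, so the full $21,300 applies.
Disability Support Credit: $57,400 is at or below the $326,200 threshold, so the full $2,600 applies.
Retirement Saver's Credit: 24% of the $14,900 excess over $42,500 is $3,576; credit = $6,975 − $3,576 = $3,399.
Total: $21,300 + $2,600 + $3,399 = $27,299.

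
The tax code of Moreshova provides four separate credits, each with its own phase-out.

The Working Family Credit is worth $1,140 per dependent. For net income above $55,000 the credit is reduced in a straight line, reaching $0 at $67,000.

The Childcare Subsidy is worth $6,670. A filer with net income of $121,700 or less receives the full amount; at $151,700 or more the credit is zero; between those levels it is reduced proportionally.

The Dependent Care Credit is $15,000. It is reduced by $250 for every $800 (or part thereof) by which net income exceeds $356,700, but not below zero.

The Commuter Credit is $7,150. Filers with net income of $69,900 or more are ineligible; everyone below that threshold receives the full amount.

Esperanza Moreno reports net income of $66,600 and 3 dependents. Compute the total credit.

Working Family Credit: base = 3 × $1,140 = $3,420. $66,600 is $11,600 into a $12,000 phase-out range, leaving 400/12,000 of the credit: $3,420 × 400/12,000 = $114.
Childcare Subsidy: $66,600 is at or below the $121,700 threshold, so the full $6,670 applies.
Dependent Care Credit: $66,600 is at or below the $356,700 threshold, so the full $15,000 applies.
Commuter Credit: $66,600 is below the $69,900 cutoff, so the full $7,150 applies.
Total: $114 + $6,670 + $15,000 + $7,150 = $28,934.

$28,934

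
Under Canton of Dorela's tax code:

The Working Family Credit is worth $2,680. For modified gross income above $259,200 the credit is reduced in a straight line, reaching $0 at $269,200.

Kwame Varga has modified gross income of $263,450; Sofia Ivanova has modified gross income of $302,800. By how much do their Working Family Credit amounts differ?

$1,541

Kwame ($263,450): Working Family Credit: $263,450 is $4,250 into a $10,000 phase-out range, leaving 5,750/10,000 of the credit: $2,680 × 5,750/10,000 = $1,541.
Sofia ($302,800): Working Family Credit: $302,800 is at or above $269,200, so the credit is $0.
Difference: |$1,541 − $0| = $1,541.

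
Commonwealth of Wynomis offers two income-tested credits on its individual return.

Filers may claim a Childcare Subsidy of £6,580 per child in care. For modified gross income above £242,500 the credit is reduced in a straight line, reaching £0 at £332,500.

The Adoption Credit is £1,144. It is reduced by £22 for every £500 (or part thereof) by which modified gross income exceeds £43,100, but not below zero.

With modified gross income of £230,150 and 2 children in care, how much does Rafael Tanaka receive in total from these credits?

£13,160

Childcare Subsidy: base = 2 × £6,580 = £13,160. £230,150 is at or below the £242,500 threshold, so the full £13,160 applies.
Adoption Credit: income exceeds £43,100 by £187,050 → 375 increments × £22 = £8,250 ≥ base, so the credit is £0.
Total: £13,160 + £0 = £13,160.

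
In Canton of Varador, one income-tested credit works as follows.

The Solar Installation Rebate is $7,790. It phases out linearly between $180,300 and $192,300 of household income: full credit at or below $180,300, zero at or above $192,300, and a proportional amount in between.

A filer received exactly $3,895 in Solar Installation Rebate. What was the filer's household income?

$3,895 is 3,895/7,790 of the full $7,790, so 3,895/7,790 of the $12,000 range has been used: income = $180,300 + $12,000 × 3,895/7,790 = $186,300.

$186,300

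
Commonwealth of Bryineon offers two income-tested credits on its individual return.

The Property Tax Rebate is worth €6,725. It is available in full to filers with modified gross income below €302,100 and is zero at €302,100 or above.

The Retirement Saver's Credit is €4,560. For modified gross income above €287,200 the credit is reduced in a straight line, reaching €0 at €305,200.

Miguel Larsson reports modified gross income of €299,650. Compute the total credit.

€8,131

Property Tax Rebate: €299,650 is below the €302,100 cutoff, so the full €6,725 applies.
Retirement Saver's Credit: €299,650 is €12,450 into a €18,000 phase-out range, leaving 5,550/18,000 of the credit: €4,560 × 5,550/18,000 = €1,406.
Total: €6,725 + €1,406 = €8,131.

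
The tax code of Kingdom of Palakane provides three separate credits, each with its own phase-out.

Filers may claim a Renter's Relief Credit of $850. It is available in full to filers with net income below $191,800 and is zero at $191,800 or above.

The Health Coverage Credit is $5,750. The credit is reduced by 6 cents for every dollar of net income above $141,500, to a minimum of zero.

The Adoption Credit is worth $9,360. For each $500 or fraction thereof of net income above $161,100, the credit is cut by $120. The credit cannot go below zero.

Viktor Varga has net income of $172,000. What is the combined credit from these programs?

Renter's Relief Credit: $172,000 is below the $191,800 cutoff, so the full $850 applies.
Health Coverage Credit: 6% of the $30,500 excess over $141,500 is $1,830; credit = $5,750 − $1,830 = $3,920.
Adoption Credit: income exceeds $161,100 by $10,900, which is 22 full-or-partial $500 increments; reduction = 22 × $120 = $2,640, leaving $6,720.
Total: $850 + $3,920 + $6,720 = $11,490.

$11,490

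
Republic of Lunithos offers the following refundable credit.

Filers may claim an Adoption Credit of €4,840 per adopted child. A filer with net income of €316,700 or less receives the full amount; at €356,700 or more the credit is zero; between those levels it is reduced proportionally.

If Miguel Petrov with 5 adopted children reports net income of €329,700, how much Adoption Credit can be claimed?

€16,335

Adoption Credit: base = 5 × €4,840 = €24,200. €329,700 is €13,000 into a €40,000 phase-out range, leaving 27,000/40,000 of the credit: €24,200 × 27,000/40,000 = €16,335.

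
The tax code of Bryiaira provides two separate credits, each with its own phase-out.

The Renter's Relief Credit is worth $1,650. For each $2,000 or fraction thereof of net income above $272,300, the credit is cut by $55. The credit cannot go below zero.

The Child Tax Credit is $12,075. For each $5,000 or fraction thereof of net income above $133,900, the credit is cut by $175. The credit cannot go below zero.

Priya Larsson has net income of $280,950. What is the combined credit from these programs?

Renter's Relief Credit: income exceeds $272,300 by $8,650, which is 5 full-or-partial $2,000 increments; reduction = 5 × $55 = $275, leaving $1,375.
Child Tax Credit: income exceeds $133,900 by $147,050, which is 30 full-or-partial $5,000 increments; reduction = 30 × $175 = $5,250, leaving $6,825.
Total: $1,375 + $6,825 = $8,200.

$8,200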